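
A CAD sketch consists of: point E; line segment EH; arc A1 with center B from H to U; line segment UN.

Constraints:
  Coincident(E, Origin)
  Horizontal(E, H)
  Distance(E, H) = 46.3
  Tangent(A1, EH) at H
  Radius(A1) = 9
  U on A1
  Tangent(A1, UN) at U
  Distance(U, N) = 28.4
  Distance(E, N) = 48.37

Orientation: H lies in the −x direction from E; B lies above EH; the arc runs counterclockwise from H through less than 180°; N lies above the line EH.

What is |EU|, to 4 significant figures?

38.17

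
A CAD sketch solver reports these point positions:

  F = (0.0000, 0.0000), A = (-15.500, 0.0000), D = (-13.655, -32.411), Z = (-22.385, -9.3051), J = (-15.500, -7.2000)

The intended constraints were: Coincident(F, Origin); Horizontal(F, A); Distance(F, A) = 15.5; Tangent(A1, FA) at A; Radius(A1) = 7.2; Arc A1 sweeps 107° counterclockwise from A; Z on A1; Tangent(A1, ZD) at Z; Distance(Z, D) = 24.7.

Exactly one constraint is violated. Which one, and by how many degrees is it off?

Tangent(A1, ZD) at Z — off by 3.70°.

F = (0.00, 0.00) ✓; F.y = 0.00, A.y = 0.00 ✓; |FA| = 15.50 ✓; ∠(JA, AF) = 90.00° ✓; |JA| = 7.200 ✓; bearing(J→Z) − bearing(J→A) = 107.0° ✓; |JZ| = 7.200 ✓; ∠(JZ, ZD) = 86.30° ✗; |ZD| = 24.70 ✓.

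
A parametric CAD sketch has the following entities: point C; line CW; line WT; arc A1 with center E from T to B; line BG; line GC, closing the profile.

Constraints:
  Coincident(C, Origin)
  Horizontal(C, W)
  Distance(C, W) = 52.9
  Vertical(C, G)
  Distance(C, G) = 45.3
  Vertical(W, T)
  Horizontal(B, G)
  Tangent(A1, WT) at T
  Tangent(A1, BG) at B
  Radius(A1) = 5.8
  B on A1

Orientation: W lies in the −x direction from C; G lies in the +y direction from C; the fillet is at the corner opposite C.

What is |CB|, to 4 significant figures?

65.35

The virtual corner opposite C is at (-52.90, 45.30). The tangent condition forces ET to be normal to WT and tangency of A1 to BG means the radius EB is perpendicular to BG, with radius 5.8, so the center E sits 5.8 in from both sides at E = (-47.10, 39.50). That places the tangent points at T = (-52.90, 39.50) on WT and B = (-47.10, 45.30) on BG. Then |CB| = |B − C| = 65.35.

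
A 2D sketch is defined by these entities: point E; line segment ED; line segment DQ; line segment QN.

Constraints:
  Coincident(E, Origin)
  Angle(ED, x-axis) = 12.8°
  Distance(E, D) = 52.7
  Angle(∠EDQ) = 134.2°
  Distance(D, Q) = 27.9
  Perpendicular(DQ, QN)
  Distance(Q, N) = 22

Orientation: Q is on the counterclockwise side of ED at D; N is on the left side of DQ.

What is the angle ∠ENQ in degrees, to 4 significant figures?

103.7°

∠EDQ = 134.2°, so DQ runs at 12.8° + (180° − 134.2°) = 58.60° from the x-axis; with |DQ| = 27.9, Q = D + 27.9·(cos 58.60°, sin 58.60°) = (65.93, 35.49). DQ is perpendicular to QN; with |QN| = 22.0 on the left of DQ, N = Q + 22.0·(-0.8536, 0.5210) = (47.15, 46.95). Then cos ∠ENQ = NE·NQ / (|NE||NQ|), giving 103.7°.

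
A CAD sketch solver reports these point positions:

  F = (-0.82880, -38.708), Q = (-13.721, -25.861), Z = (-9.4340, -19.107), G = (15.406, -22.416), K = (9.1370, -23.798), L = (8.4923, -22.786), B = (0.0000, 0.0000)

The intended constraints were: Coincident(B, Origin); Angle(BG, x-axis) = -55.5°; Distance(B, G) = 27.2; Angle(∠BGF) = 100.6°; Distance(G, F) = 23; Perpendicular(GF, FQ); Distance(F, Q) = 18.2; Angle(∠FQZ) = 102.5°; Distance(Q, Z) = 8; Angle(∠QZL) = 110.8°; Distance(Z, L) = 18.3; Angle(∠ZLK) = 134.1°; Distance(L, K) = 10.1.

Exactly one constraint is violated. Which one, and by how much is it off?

Distance(L, K) = 10.1 — off by 8.90.

B = (0.00, 0.00) ✓; BG at -55.50° ✓; |BG| = 27.20 ✓; ∠BGF = 100.6° ✓; |GF| = 23.00 ✓; ∠(GF, FQ) = 90.00° ✓; |FQ| = 18.20 ✓; ∠FQZ = 102.5° ✓; |QZ| = 8.000 ✓; ∠QZL = 110.8° ✓; |ZL| = 18.30 ✓; ∠ZLK = 134.1° ✓; |LK| = 1.200 ✗.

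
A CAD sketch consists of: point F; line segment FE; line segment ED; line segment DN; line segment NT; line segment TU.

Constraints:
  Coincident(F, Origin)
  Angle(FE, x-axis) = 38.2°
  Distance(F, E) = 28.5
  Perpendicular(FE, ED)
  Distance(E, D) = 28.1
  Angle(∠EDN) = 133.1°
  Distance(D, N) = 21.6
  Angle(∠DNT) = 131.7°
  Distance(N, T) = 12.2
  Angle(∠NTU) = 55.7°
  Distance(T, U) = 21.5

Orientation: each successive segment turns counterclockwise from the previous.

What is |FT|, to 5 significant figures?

41.757

F is at the origin; FE runs at 38.2° with length 28.5, so E = (22.397, 17.625). FE is perpendicular to ED, so ED runs at 128.20°; with |ED| = 28.1, D = (5.0196, 39.707). ∠EDN = 133.1° gives DN at 175.10° from the x-axis; with |DN| = 21.6, N = (-16.501, 41.552). ∠DNT = 131.7° gives NT at -136.60° from the x-axis; with |NT| = 12.2, T = (-25.366, 33.170). Then |FT| = |T − F| = 41.757.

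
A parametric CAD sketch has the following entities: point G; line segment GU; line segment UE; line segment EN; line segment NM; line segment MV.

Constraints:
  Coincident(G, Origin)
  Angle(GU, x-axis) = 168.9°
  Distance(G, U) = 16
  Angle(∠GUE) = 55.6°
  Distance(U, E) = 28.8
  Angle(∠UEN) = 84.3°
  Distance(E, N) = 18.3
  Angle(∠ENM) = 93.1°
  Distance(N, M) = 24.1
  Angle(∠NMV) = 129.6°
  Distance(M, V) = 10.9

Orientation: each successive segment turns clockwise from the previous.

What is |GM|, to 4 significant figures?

7.275

∠UEN = 84.3° gives EN at -51.20° from the x-axis; with |EN| = 18.3, N = (16.31, 9.005). ∠ENM = 93.1° gives NM at -138.1° from the x-axis; with |NM| = 24.1, M = (-1.630, -7.090). Then |GM| = |M − G| = 7.275.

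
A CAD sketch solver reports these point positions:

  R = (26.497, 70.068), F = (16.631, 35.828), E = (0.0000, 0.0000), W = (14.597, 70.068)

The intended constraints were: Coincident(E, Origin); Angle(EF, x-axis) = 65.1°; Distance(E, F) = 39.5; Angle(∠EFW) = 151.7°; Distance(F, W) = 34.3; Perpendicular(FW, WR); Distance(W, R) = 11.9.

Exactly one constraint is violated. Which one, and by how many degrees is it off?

Perpendicular(FW, WR) — off by 3.40°.

E = (0.00, 0.00) ✓; EF at 65.10° ✓; |EF| = 39.50 ✓; ∠EFW = 151.7° ✓; |FW| = 34.30 ✓; ∠(FW, WR) = 93.40° ✗; |WR| = 11.90 ✓.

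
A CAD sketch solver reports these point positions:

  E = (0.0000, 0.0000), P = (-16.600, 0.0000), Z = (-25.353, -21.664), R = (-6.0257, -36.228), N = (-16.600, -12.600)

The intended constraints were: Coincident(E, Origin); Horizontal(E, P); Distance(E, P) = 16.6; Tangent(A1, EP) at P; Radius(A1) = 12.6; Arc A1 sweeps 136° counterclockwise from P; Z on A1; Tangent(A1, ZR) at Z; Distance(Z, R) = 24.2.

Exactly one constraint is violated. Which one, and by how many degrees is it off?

Tangent(A1, ZR) at Z — off by 7.00°.

E = (0.00, 0.00) ✓; E.y = 0.00, P.y = 0.00 ✓; |EP| = 16.60 ✓; ∠(NP, PE) = 90.00° ✓; |NP| = 12.60 ✓; bearing(N→Z) − bearing(N→P) = 136.0° ✓; |NZ| = 12.60 ✓; ∠(NZ, ZR) = 83.00° ✗; |ZR| = 24.20 ✓.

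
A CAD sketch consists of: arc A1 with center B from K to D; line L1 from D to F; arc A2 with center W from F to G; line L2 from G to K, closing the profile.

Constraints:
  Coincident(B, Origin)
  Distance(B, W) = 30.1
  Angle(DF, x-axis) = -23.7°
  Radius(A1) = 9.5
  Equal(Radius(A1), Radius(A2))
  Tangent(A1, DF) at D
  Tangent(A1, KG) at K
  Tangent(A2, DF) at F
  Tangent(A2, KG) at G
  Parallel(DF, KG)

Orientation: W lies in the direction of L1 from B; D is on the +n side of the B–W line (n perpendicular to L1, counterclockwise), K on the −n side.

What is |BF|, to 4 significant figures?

31.56

Tangency of A1 to both parallel lines with radius 9.5 puts D and K at B ± 9.5·n: D = (3.819, 8.699), K = (-3.819, -8.699). Equal radii place F and G the same way about W: F = W + 9.5·n = (31.38, -3.400), G = W − 9.5·n = (23.74, -20.80). Then |BF| = |F − B| = 31.56.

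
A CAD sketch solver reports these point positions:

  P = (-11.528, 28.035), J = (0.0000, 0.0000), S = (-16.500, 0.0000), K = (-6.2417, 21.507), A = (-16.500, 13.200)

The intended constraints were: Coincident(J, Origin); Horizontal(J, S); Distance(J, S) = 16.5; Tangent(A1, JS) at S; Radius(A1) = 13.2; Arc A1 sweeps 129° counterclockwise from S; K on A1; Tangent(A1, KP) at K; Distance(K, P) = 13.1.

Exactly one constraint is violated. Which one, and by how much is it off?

Distance(K, P) = 13.1 — off by 4.70.

J = (0.00, 0.00) ✓; J.y = 0.00, S.y = 0.00 ✓; |JS| = 16.50 ✓; ∠(AS, SJ) = 90.00° ✓; |AS| = 13.20 ✓; bearing(A→K) − bearing(A→S) = 129.0° ✓; |AK| = 13.20 ✓; ∠(AK, KP) = 90.00° ✓; |KP| = 8.400 ✗.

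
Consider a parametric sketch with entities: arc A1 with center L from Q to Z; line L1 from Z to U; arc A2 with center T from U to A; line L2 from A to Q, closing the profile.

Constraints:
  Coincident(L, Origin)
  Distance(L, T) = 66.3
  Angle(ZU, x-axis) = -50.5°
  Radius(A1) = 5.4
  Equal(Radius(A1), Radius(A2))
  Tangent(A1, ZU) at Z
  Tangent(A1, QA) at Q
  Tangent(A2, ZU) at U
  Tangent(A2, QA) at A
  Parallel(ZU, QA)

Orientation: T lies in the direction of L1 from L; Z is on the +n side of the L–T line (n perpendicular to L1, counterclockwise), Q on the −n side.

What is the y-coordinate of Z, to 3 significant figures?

3.43

The slot axis is L1's direction at -50.5°, so u = (cos -50.5°, sin -50.5°) = (0.636, -0.772) and n = (−sin -50.5°, cos -50.5°) = (0.772, 0.636). L is at the origin and T lies 66.3 along u from L, so T = 66.3·u = (42.2, -51.2). Tangency of A1 to both parallel lines with radius 5.4 puts Z and Q at L ± 5.4·n: Z = (4.17, 3.43), Q = (-4.17, -3.43). So Z.y = 3.43.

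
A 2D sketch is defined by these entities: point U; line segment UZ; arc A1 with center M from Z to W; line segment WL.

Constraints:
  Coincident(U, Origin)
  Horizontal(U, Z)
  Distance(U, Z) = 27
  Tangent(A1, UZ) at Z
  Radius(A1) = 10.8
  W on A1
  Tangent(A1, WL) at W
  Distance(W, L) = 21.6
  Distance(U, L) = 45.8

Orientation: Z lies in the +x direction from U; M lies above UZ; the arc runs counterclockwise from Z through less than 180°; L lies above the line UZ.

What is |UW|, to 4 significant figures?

39.88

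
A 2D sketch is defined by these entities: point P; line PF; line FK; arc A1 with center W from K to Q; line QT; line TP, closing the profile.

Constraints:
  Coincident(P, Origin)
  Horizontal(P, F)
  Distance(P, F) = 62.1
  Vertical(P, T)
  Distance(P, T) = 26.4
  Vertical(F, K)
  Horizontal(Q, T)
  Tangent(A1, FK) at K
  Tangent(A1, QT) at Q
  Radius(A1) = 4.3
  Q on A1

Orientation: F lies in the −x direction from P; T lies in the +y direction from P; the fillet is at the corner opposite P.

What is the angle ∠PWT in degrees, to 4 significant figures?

25.18°

PT is vertical with |PT| = 26.4 and T on the +y side, so T = (0.000, 26.40). The virtual corner opposite P is at (-62.10, 26.40). A1 meets FK tangentially, so WK is at right angles to FK and A1 meets QT tangentially, so WQ is at right angles to QT, with radius 4.3, so the center W sits 4.3 in from both sides at W = (-57.80, 22.10). Then cos ∠PWT = WP·WT / (|WP||WT|), giving 25.18°.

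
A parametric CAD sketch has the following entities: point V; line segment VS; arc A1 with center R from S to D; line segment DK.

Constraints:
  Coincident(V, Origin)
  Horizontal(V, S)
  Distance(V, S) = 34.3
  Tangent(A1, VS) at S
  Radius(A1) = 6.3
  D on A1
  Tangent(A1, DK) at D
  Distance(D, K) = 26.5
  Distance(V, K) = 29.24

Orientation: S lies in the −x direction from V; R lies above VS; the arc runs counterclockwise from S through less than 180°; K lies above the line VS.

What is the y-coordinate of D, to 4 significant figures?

2.912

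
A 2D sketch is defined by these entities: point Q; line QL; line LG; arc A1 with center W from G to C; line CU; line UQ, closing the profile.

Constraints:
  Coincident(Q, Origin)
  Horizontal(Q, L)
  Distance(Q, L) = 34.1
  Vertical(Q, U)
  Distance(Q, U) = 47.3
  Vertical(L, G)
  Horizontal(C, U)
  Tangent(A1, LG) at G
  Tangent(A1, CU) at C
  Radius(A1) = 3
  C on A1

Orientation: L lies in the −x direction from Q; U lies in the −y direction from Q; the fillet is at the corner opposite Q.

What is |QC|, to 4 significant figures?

56.61

Q is at the origin; Q and L share the same y with |QL| = 34.1 and L on the −x side, so L = (-34.10, 0.000). Q and U share the same x with |QU| = 47.3 and U on the −y side, so U = (0.000, -47.30). The virtual corner opposite Q is at (-34.10, -47.30). Since A1 is tangent to LG there, WG ⟂ LG and tangency of A1 to CU means the radius WC is perpendicular to CU, with radius 3.0, so the center W sits 3.0 in from both sides at W = (-31.10, -44.30). That places the tangent points at G = (-34.10, -44.30) on LG and C = (-31.10, -47.30) on CU. Then |QC| = |C − Q| = 56.61.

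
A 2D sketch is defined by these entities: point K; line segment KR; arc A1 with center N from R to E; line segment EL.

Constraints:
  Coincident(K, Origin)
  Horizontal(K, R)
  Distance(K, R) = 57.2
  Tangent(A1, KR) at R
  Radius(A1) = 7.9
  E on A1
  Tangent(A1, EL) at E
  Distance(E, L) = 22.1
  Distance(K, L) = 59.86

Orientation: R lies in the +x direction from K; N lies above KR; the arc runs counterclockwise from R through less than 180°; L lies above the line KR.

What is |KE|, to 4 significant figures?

64.93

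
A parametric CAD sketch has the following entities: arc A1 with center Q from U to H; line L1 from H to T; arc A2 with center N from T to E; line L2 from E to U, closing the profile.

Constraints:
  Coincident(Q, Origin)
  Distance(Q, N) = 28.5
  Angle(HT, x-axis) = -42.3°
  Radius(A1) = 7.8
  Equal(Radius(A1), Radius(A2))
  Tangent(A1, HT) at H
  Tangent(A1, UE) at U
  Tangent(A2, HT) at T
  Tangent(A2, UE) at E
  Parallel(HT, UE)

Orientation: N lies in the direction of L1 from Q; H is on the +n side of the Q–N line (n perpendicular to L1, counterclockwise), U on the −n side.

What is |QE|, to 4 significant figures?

29.55

The slot axis is L1's direction at -42.3°, so u = (cos -42.3°, sin -42.3°) = (0.7396, -0.6730) and n = (−sin -42.3°, cos -42.3°) = (0.6730, 0.7396). Q is at the origin and N lies 28.5 along u from Q, so N = 28.5·u = (21.08, -19.18). Tangency of A1 to both parallel lines with radius 7.8 puts H and U at Q ± 7.8·n: H = (5.249, 5.769), U = (-5.249, -5.769). Equal radii place T and E the same way about N: T = N + 7.8·n = (26.33, -13.41), E = N − 7.8·n = (15.83, -24.95). Then |QE| = |E − Q| = 29.55.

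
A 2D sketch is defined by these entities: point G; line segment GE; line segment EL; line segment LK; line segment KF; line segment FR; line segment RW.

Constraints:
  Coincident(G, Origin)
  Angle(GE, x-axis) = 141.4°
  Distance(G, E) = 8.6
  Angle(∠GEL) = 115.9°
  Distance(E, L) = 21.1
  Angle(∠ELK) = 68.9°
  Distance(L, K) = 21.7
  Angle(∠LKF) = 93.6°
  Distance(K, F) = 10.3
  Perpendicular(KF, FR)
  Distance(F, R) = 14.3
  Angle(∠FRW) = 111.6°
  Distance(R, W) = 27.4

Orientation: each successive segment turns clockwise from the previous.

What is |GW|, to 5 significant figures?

39.341

G is at the origin; GE runs at 141.4° with length 8.6, so E = (-6.7211, 5.3654). ∠GEL = 115.9° gives EL at 77.300° from the x-axis; with |EL| = 21.1, L = (-2.0823, 25.949). ∠ELK = 68.9° gives LK at -33.800° from the x-axis; with |LK| = 21.7, K = (15.950, 13.878). ∠LKF = 93.6° gives KF at -120.20° from the x-axis; with |KF| = 10.3, F = (10.769, 4.9755). KF ⟂ FR, so FR runs at 149.80°; with |FR| = 14.3, R = (-1.5902, 12.169). ∠FRW = 111.6° gives RW at 81.400° from the x-axis; with |RW| = 27.4, W = (2.5071, 39.261). Then |GW| = |W − G| = 39.341.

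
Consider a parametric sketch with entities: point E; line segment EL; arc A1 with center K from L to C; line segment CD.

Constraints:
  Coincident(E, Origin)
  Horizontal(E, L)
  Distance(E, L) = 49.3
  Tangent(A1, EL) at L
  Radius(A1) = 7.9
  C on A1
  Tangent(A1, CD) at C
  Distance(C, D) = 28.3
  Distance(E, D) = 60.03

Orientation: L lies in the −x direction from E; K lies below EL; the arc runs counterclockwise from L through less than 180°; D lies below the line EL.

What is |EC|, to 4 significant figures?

57.71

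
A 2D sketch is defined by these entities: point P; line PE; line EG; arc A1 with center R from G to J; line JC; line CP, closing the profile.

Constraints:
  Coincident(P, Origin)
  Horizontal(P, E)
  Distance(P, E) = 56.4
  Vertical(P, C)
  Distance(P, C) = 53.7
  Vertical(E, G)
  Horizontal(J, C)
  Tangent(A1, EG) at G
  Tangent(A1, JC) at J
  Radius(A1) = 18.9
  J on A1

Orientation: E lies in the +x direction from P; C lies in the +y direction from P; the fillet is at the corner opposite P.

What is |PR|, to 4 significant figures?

51.16

P is at the origin; P and E share the same y with |PE| = 56.4 and E on the +x side, so E = (56.40, 0.000). PC is vertical with |PC| = 53.7 and C on the +y side, so C = (0.000, 53.70). The virtual corner opposite P is at (56.40, 53.70). A1 meets EG tangentially, so RG is at right angles to EG and A1 meets JC tangentially, so RJ is at right angles to JC, with radius 18.9, so the center R sits 18.9 in from both sides at R = (37.50, 34.80). Then |PR| = |R − P| = 51.16.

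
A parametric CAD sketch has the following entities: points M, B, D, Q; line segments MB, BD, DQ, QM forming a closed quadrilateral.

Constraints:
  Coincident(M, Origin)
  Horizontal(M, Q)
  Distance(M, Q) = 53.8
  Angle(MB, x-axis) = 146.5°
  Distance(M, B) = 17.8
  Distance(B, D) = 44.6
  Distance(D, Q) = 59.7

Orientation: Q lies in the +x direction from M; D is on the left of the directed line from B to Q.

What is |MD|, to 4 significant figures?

46.21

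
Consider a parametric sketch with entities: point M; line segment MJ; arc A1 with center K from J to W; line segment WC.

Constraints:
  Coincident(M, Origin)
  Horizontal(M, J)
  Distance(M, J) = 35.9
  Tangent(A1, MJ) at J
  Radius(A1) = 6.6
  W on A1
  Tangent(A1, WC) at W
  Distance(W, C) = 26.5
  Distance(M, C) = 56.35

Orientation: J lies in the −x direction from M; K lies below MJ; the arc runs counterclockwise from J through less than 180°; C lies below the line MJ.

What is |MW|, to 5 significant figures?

42.783

Checks: M = (0.00, 0.00) ✓; |KW| = 6.600 ✓; ∠(KW, WC) = 90.00° ✓; |WC| = 26.50 ✓; |MC| = 56.35 ✓.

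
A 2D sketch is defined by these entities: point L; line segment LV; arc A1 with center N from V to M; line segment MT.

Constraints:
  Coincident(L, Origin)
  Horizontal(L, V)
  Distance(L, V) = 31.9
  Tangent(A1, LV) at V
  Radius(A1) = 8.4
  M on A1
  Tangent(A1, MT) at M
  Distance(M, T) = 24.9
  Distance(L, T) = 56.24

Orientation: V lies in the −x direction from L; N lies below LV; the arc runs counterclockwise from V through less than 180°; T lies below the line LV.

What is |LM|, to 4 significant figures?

40.20

L is at the origin; L and V share the same y with |LV| = 31.9 and V on the −x side, so V = (-31.90, 0.000). Tangency of A1 to LV means the radius NV is perpendicular to LV, so N = V + (0, -8.4) = (-31.90, -8.400). Since NM ⟂ MT (tangency), |NT| = √(8.4² + 24.9²) = 26.28 regardless of where M sits on A1. So T lies on both circle(L, 56.24) and circle(N, 26.28); the below-LV intersection is T = (-48.16, -29.04). M is the foot of the tangent from T: M = (-39.81, -5.585).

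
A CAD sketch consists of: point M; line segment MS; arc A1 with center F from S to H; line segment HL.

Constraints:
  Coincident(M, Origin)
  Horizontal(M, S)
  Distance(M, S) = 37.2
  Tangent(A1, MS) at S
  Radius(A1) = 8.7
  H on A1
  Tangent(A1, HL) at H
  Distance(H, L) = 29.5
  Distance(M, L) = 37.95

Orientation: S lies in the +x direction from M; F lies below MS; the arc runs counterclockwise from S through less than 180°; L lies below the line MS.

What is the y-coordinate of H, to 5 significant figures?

-5.5845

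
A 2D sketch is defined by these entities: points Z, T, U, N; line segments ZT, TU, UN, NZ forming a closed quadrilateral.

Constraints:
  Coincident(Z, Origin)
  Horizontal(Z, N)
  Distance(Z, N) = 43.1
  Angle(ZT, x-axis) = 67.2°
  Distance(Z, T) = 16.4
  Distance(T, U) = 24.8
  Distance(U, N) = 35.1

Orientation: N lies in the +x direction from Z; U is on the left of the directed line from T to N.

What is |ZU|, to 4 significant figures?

39.96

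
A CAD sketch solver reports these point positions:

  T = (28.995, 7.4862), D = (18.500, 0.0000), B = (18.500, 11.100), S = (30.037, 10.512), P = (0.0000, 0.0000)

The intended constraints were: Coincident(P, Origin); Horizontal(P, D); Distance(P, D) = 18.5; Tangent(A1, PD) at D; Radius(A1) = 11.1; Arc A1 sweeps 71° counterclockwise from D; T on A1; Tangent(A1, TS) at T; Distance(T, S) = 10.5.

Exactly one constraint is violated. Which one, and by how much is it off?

Distance(T, S) = 10.5 — off by 7.30.

P = (0.00, 0.00) ✓; P.y = 0.00, D.y = 0.00 ✓; |PD| = 18.50 ✓; ∠(BD, DP) = 90.00° ✓; |BD| = 11.10 ✓; bearing(B→T) − bearing(B→D) = 71.00° ✓; |BT| = 11.10 ✓; ∠(BT, TS) = 90.00° ✓; |TS| = 3.200 ✗.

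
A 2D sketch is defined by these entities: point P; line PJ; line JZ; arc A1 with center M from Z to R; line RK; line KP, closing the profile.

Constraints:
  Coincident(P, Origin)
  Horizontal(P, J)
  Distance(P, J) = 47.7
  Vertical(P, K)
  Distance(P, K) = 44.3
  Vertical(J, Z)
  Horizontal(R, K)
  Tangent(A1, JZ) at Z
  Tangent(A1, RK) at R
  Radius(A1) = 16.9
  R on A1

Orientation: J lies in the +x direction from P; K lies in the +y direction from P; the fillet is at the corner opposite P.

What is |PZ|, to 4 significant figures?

55.01

P is at the origin; P and J share the same y with |PJ| = 47.7 and J on the +x side, so J = (47.70, 0.000). P and K share the same x with |PK| = 44.3 and K on the +y side, so K = (0.000, 44.30). The virtual corner opposite P is at (47.70, 44.30). The tangent condition forces MZ to be normal to JZ and A1 meets RK tangentially, so MR is at right angles to RK, with radius 16.9, so the center M sits 16.9 in from both sides at M = (30.80, 27.40). That places the tangent points at Z = (47.70, 27.40) on JZ and R = (30.80, 44.30) on RK. Then |PZ| = |Z − P| = 55.01.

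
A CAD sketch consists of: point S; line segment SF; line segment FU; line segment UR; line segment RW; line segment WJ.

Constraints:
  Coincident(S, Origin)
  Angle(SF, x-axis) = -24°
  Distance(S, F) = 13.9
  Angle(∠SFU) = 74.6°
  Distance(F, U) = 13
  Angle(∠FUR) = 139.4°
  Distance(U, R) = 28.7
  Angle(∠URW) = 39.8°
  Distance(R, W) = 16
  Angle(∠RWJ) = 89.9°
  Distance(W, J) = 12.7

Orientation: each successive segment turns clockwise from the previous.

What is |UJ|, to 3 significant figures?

8.31

S is at the origin; SF runs at -24.0° with length 13.9, so F = (12.7, -5.65). ∠SFU = 74.6° gives FU at -129° from the x-axis; with |FU| = 13.0, U = (4.45, -15.7). ∠FUR = 139.4° gives UR at -170° from the x-axis; with |UR| = 28.7, R = (-23.8, -20.7). ∠URW = 39.8° gives RW at 49.8° from the x-axis; with |RW| = 16.0, W = (-13.5, -8.46). ∠RWJ = 89.9° gives WJ at -40.3° from the x-axis; with |WJ| = 12.7, J = (-3.80, -16.7). Then |UJ| = |J − U| = 8.31.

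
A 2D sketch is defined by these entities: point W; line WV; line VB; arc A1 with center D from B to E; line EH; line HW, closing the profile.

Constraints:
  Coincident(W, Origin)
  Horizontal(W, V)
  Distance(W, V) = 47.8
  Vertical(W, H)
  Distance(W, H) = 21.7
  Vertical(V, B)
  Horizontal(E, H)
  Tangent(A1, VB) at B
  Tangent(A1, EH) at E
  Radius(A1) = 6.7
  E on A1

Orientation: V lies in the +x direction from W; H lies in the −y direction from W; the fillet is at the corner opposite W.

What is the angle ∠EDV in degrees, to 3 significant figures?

156°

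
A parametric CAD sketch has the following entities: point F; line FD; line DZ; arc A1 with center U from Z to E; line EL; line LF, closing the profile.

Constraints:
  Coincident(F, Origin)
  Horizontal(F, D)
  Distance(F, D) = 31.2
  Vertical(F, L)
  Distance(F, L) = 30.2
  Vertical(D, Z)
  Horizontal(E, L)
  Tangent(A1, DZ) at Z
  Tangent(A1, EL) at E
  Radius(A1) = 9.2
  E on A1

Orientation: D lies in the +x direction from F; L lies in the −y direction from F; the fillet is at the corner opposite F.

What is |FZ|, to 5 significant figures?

37.609

F is at the origin; FD is horizontal with |FD| = 31.2 and D on the +x side, so D = (31.200, 0.0000). F and L share the same x with |FL| = 30.2 and L on the −y side, so L = (0.0000, -30.200). The virtual corner opposite F is at (31.200, -30.200). Since A1 is tangent to DZ there, UZ ⟂ DZ and the tangent condition forces UE to be normal to EL, with radius 9.2, so the center U sits 9.2 in from both sides at U = (22.000, -21.000). That places the tangent points at Z = (31.200, -21.000) on DZ and E = (22.000, -30.200) on EL. Then |FZ| = |Z − F| = 37.609.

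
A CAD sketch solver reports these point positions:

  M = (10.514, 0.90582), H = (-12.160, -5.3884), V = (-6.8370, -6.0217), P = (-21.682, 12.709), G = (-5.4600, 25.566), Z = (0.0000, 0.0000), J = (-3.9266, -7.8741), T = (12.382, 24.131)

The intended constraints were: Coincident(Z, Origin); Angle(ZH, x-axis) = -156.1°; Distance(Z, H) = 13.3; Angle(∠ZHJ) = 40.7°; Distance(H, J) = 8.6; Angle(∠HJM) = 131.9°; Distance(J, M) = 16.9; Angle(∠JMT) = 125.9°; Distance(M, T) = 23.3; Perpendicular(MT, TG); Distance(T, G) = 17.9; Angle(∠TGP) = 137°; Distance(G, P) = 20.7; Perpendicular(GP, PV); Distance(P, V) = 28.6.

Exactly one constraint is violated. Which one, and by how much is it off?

Distance(P, V) = 28.6 — off by 4.70.

Z = (0.00, 0.00) ✓; ZH at -156.1° ✓; |ZH| = 13.30 ✓; ∠ZHJ = 40.70° ✓; |HJ| = 8.600 ✓; ∠HJM = 131.9° ✓; |JM| = 16.90 ✓; ∠JMT = 125.9° ✓; |MT| = 23.30 ✓; ∠(MT, TG) = 90.00° ✓; |TG| = 17.90 ✓; ∠TGP = 137.0° ✓; |GP| = 20.70 ✓; ∠(GP, PV) = 90.00° ✓; |PV| = 23.90 ✗.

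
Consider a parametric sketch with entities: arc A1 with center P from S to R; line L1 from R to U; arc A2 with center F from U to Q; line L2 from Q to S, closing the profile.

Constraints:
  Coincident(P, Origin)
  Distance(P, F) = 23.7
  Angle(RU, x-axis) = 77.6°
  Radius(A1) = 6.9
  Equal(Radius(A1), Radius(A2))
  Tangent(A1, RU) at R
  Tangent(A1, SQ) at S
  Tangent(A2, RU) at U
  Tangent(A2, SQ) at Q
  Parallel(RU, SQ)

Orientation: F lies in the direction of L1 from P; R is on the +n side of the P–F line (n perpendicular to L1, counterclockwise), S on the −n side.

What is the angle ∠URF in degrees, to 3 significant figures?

16.2°

The slot axis is L1's direction at 77.6°, so u = (cos 77.6°, sin 77.6°) = (0.215, 0.977) and n = (−sin 77.6°, cos 77.6°) = (-0.977, 0.215). P is at the origin and F lies 23.7 along u from P, so F = 23.7·u = (5.09, 23.1). Tangency of A1 to both parallel lines with radius 6.9 puts R and S at P ± 6.9·n: R = (-6.74, 1.48), S = (6.74, -1.48). Equal radii place U and Q the same way about F: U = F + 6.9·n = (-1.65, 24.6), Q = F − 6.9·n = (11.8, 21.7). Then cos ∠URF = RU·RF / (|RU||RF|), giving 16.2°.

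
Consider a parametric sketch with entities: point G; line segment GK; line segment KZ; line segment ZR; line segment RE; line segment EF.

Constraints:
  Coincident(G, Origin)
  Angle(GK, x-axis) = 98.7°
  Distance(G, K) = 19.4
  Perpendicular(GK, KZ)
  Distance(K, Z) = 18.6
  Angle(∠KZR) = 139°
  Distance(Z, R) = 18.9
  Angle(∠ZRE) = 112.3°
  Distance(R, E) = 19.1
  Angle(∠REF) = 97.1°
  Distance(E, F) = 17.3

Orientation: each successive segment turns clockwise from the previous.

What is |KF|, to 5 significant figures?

28.733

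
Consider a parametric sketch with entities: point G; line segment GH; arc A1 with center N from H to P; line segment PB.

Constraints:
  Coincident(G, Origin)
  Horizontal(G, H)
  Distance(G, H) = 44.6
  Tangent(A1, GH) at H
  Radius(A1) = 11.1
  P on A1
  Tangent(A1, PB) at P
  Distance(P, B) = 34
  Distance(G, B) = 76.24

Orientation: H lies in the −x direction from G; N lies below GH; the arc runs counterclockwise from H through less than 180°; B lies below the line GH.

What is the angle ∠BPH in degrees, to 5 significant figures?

142.68°

Checks: |NP| = 11.10 ✓; ∠(NP, PB) = 90.00° ✓; |PB| = 34.00 ✓; |GB| = 76.24 ✓.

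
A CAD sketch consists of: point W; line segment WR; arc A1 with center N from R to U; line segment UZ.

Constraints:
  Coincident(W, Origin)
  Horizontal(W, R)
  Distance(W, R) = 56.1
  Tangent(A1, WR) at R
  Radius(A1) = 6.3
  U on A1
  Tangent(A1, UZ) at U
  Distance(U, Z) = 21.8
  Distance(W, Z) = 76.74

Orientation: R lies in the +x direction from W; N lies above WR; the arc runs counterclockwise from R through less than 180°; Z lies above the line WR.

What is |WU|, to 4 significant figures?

61.25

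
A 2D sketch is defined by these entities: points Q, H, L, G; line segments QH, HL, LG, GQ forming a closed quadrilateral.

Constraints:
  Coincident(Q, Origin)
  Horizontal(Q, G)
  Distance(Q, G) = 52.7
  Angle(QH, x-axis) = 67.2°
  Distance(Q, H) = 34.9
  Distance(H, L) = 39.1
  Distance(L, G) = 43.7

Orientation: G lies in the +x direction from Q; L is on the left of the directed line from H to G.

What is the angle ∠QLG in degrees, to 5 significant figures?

51.739°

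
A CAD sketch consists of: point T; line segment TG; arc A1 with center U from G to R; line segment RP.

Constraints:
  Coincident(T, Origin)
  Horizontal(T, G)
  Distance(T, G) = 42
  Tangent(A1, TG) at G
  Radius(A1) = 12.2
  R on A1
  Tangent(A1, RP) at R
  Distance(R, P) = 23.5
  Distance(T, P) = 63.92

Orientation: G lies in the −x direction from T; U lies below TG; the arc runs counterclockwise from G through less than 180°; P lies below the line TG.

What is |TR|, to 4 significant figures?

55.73

Checks: |UG| = 12.20 ✓; |UR| = 12.20 ✓; ∠(UR, RP) = 90.00° ✓; |RP| = 23.50 ✓; |TP| = 63.92 ✓.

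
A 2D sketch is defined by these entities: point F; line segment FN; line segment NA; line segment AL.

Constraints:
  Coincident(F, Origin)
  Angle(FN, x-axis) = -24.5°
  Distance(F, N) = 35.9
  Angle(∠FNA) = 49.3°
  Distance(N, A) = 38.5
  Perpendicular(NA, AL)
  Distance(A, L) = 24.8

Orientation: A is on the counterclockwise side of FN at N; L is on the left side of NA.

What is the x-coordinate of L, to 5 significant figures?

-1.8888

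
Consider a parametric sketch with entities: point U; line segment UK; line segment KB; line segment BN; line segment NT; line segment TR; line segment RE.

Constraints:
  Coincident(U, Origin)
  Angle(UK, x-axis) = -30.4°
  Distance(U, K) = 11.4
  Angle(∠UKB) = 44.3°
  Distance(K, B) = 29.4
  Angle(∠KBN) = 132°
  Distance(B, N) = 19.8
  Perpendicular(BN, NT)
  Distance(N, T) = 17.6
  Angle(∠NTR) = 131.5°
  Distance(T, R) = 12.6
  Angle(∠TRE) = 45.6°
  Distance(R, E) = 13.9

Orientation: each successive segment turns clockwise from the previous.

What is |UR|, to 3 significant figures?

19.3

The perpendicularity gives NT at right angles to BN, so NT runs at 55.9°; with |NT| = 17.6, T = (-25.2, 12.8). ∠NTR = 131.5° gives TR at 7.40° from the x-axis; with |TR| = 12.6, R = (-12.7, 14.5). Then |UR| = |R − U| = 19.3.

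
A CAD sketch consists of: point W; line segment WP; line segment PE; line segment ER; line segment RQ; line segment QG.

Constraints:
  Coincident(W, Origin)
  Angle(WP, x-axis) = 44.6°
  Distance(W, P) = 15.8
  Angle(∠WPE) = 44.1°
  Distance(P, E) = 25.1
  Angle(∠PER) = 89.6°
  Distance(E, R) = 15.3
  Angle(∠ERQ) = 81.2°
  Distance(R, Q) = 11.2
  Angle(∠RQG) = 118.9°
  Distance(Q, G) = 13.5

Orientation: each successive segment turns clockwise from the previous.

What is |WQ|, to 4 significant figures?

3.610

W is at the origin; WP runs at 44.6° with length 15.8, so P = (11.25, 11.09). ∠WPE = 44.1° gives PE at -91.30° from the x-axis; with |PE| = 25.1, E = (10.68, -14.00). ∠PER = 89.6° gives ER at 178.3° from the x-axis; with |ER| = 15.3, R = (-4.613, -13.55). ∠ERQ = 81.2° gives RQ at 79.50° from the x-axis; with |RQ| = 11.2, Q = (-2.572, -2.533). Then |WQ| = |Q − W| = 3.610.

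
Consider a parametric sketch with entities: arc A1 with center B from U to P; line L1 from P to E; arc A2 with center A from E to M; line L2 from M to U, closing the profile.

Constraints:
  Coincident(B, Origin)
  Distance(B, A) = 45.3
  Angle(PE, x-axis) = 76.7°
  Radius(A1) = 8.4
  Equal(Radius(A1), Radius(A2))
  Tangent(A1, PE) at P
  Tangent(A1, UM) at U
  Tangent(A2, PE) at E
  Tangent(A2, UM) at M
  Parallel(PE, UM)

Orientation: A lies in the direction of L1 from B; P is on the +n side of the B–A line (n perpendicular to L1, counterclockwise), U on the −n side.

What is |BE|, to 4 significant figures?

46.07

The slot axis is L1's direction at 76.7°, so u = (cos 76.7°, sin 76.7°) = (0.2300, 0.9732) and n = (−sin 76.7°, cos 76.7°) = (-0.9732, 0.2300). B is at the origin and A lies 45.3 along u from B, so A = 45.3·u = (10.42, 44.09). Tangency of A1 to both parallel lines with radius 8.4 puts P and U at B ± 8.4·n: P = (-8.175, 1.932), U = (8.175, -1.932). Equal radii place E and M the same way about A: E = A + 8.4·n = (2.247, 46.02), M = A − 8.4·n = (18.60, 42.15). Then |BE| = |E − B| = 46.07.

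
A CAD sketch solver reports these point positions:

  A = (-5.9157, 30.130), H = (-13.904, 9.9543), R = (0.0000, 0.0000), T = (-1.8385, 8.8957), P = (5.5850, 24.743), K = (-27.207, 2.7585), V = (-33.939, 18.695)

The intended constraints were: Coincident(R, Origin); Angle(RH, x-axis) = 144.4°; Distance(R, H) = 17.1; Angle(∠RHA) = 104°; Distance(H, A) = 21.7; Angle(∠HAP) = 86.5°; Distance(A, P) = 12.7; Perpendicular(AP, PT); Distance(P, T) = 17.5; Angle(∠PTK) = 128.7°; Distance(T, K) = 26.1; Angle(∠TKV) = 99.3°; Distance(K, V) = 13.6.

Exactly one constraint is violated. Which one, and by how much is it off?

Distance(K, V) = 13.6 — off by 3.70.

R = (0.00, 0.00) ✓; RH at 144.4° ✓; |RH| = 17.10 ✓; ∠RHA = 104.0° ✓; |HA| = 21.70 ✓; ∠HAP = 86.50° ✓; |AP| = 12.70 ✓; ∠(AP, PT) = 90.00° ✓; |PT| = 17.50 ✓; ∠PTK = 128.7° ✓; |TK| = 26.10 ✓; ∠TKV = 99.30° ✓; |KV| = 17.30 ✗.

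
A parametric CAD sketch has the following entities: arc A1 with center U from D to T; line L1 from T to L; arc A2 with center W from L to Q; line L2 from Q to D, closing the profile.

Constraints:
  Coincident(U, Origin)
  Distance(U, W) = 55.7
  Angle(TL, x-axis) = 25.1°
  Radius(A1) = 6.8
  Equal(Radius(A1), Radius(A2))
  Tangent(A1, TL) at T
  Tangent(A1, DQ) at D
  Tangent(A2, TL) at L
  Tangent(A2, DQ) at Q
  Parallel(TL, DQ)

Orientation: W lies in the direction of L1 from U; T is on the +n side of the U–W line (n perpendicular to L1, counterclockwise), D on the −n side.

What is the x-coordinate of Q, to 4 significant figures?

53.32

Tangency of A1 to both parallel lines with radius 6.8 puts T and D at U ± 6.8·n: T = (-2.885, 6.158), D = (2.885, -6.158). Equal radii place L and Q the same way about W: L = W + 6.8·n = (47.56, 29.79), Q = W − 6.8·n = (53.32, 17.47). So Q.x = 53.32.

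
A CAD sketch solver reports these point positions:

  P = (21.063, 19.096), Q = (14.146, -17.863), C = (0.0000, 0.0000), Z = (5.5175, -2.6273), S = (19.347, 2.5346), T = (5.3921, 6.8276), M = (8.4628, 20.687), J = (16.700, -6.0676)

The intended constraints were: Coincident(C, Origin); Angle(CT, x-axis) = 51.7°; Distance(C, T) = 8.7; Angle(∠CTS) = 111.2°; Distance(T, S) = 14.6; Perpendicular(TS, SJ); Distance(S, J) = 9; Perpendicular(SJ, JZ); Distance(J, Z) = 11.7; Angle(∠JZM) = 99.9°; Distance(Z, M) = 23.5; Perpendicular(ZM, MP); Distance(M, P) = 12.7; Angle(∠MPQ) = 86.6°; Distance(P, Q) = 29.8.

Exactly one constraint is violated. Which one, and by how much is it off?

Distance(P, Q) = 29.8 — off by 7.80.

C = (0.00, 0.00) ✓; CT at 51.70° ✓; |CT| = 8.700 ✓; ∠CTS = 111.2° ✓; |TS| = 14.60 ✓; ∠(TS, SJ) = 90.00° ✓; |SJ| = 9.000 ✓; ∠(SJ, JZ) = 90.00° ✓; |JZ| = 11.70 ✓; ∠JZM = 99.90° ✓; |ZM| = 23.50 ✓; ∠(ZM, MP) = 90.00° ✓; |MP| = 12.70 ✓; ∠MPQ = 86.60° ✓; |PQ| = 37.60 ✗.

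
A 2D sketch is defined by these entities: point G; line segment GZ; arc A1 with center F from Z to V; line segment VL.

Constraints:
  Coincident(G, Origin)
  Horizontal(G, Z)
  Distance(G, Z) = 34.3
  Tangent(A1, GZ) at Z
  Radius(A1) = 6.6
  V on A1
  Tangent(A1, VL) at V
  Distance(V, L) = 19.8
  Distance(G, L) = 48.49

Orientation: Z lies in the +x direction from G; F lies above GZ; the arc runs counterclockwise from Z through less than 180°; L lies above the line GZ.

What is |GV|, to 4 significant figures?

41.44

G is at the origin; G and Z share the same y with |GZ| = 34.3 and Z on the +x side, so Z = (34.30, 0.000). The tangent condition forces FZ to be normal to GZ, so F = Z + (0, 6.6) = (34.30, 6.600). Since FV ⟂ VL (tangency), |FL| = √(6.6² + 19.8²) = 20.87 regardless of where V sits on A1. So L lies on both circle(G, 48.49) and circle(F, 20.87); the above-GZ intersection is L = (40.61, 26.49). V is the foot of the tangent from L: V = (40.90, 6.696).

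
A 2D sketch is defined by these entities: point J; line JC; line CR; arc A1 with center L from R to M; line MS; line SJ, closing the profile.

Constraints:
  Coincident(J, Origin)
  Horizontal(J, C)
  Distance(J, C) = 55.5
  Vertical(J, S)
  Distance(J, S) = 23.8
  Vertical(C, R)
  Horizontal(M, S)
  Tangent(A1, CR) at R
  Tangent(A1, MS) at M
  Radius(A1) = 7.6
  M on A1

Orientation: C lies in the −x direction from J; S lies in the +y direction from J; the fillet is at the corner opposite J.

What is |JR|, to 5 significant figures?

57.816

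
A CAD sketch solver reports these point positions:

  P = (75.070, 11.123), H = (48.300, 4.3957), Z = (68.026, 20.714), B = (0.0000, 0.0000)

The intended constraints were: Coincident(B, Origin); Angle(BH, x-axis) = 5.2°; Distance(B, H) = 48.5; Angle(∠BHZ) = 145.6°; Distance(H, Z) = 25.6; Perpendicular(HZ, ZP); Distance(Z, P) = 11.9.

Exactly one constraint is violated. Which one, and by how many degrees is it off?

Perpendicular(HZ, ZP) — off by 3.30°.

B = (0.00, 0.00) ✓; BH at 5.200° ✓; |BH| = 48.50 ✓; ∠BHZ = 145.6° ✓; |HZ| = 25.60 ✓; ∠(HZ, ZP) = 93.30° ✗; |ZP| = 11.90 ✓.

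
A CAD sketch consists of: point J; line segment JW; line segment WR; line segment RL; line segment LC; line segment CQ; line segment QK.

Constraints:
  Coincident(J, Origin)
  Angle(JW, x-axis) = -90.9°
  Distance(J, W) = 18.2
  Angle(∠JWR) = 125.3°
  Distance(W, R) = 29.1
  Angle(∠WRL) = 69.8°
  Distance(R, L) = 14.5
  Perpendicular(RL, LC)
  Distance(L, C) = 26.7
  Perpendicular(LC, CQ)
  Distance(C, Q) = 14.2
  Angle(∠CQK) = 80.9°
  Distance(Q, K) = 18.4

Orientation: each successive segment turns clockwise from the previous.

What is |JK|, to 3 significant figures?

33.9

J is at the origin; JW runs at -90.9° with length 18.2, so W = (-0.286, -18.2). ∠JWR = 125.3° gives WR at -146° from the x-axis; with |WR| = 29.1, R = (-24.3, -34.6). ∠WRL = 69.8° gives RL at 104° from the x-axis; with |RL| = 14.5, L = (-27.9, -20.6). RL is perpendicular to LC, so LC runs at 14.2°; with |LC| = 26.7, C = (-1.97, -14.0). LC is perpendicular to CQ, so CQ runs at -75.8°; with |CQ| = 14.2, Q = (1.51, -27.8). ∠CQK = 80.9° gives QK at -175° from the x-axis; with |QK| = 18.4, K = (-16.8, -29.4). Then |JK| = |K − J| = 33.9.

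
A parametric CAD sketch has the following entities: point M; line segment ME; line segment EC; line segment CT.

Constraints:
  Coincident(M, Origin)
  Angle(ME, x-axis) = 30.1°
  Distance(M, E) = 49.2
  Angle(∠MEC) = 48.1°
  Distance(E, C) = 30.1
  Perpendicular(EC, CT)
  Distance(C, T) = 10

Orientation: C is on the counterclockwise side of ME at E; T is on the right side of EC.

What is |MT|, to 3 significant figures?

46.7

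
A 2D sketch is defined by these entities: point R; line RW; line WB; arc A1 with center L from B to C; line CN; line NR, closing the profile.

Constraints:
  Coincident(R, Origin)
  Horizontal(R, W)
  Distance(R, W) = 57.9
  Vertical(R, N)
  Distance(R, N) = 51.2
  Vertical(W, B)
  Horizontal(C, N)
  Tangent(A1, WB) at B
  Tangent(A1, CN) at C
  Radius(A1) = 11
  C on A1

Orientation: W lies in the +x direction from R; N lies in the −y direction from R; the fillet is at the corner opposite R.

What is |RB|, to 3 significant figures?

70.5

R is at the origin; RW is horizontal with |RW| = 57.9 and W on the +x side, so W = (57.9, 0.00). R and N share the same x with |RN| = 51.2 and N on the −y side, so N = (0.00, -51.2). The virtual corner opposite R is at (57.9, -51.2). A1 meets WB tangentially, so LB is at right angles to WB and the tangent condition forces LC to be normal to CN, with radius 11.0, so the center L sits 11.0 in from both sides at L = (46.9, -40.2). That places the tangent points at B = (57.9, -40.2) on WB and C = (46.9, -51.2) on CN. Then |RB| = |B − R| = 70.5.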